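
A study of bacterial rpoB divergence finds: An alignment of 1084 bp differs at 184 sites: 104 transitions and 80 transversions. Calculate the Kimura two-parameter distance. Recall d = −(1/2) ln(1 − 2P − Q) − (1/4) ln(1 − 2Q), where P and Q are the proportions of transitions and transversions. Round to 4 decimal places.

0.1943

P = 104/1084 ≈ 0.095941 and Q = 80/1084 ≈ 0.073801.
Under the Kimura two-parameter model, d = −½ ln(1 − 2P − Q) − ¼ ln(1 − 2Q).
1 − 2P − Q = 0.734317, giving −½ ln(0.734317) = 0.154407.
1 − 2Q = 0.852398, giving −¼ ln(0.852398) = 0.039925.
d = 0.154407 + 0.039925 = 0.194332.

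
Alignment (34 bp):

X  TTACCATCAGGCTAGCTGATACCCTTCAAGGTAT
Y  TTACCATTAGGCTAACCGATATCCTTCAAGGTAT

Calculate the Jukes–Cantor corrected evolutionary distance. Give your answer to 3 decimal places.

0.128

The sequences differ at 4 of 34 sites (8, 15, 17, 22), so p = 4/34 ≈ 0.117647.
d = −(3/4) ln(1 − 4p/3) = −0.75 ln(1 − 0.156863) = −0.75 ln(0.843137)
  = −0.75 × (-0.170626) = 0.127970 substitutions/site.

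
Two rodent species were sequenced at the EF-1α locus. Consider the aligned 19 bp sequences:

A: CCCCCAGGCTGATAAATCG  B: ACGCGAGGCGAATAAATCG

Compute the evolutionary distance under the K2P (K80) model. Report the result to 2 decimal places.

Of 19 sites, 1 differences are transitions and 4 are transversions, so P = 1/19 ≈ 0.052632 and Q = 4/19 ≈ 0.210526.
Under the Kimura two-parameter model, d = −½ ln(1 − 2P − Q) − ¼ ln(1 − 2Q).
1 − 2P − Q = 0.68421, giving −½ ln(0.68421) = 0.189745.
1 − 2Q = 0.578948, giving −¼ ln(0.578948) = 0.136636.
d = 0.189745 + 0.136636 = 0.326381.

0.33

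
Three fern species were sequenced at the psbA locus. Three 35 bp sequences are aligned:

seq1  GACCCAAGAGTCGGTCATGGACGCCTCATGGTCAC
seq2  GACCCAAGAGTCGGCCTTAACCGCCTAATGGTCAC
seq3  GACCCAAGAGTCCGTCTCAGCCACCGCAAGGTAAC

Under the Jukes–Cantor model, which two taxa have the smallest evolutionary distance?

seq1 and seq2

seq1–seq2: 6/35 differ, p = 0.171, d = 0.195.
seq1–seq3: 9/35 differ, p = 0.257, d = 0.315.
seq2–seq3: 9/35 differ, p = 0.257, d = 0.315.
The smallest distance is between seq1 and seq2.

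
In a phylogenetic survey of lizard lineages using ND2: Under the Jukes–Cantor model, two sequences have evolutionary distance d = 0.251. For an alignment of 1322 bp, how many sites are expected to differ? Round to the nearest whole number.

282

Invert JC69: p = (3/4)(1 − e^(−4d/3)) = 0.75 × (1 − e^(-0.334667)) = 0.75 × (1 − 0.715576) = 0.213318.
Expected differing sites = pL ≈ 0.213318 × 1322 = 282.006396 ≈ 282.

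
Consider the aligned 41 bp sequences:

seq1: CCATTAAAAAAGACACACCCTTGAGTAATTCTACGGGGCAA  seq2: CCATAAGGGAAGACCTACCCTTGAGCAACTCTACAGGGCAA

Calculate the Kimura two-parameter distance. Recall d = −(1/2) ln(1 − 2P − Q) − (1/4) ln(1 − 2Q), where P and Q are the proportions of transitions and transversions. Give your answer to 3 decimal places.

0.273

Of 41 sites, 7 differences are transitions and 2 are transversions, so P = 7/41 ≈ 0.170732 and Q = 2/41 ≈ 0.04878.
Under the Kimura two-parameter model, d = −½ ln(1 − 2P − Q) − ¼ ln(1 − 2Q).
1 − 2P − Q = 0.609756, giving −½ ln(0.609756) = 0.247348.
1 − 2Q = 0.90244, giving −¼ ln(0.90244) = 0.025663.
d = 0.247348 + 0.025663 = 0.273011.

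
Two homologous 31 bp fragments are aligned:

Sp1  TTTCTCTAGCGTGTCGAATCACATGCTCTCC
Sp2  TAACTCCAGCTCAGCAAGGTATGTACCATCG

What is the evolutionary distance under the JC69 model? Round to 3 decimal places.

0.985

The sequences differ at 17 of 31 sites, so p = 17/31 ≈ 0.548387.
d = −(3/4) ln(1 − 4p/3) = −0.75 ln(1 − 0.731183) = −0.75 ln(0.268817)
  = −0.75 × (-1.313724) = 0.985293 substitutions/site.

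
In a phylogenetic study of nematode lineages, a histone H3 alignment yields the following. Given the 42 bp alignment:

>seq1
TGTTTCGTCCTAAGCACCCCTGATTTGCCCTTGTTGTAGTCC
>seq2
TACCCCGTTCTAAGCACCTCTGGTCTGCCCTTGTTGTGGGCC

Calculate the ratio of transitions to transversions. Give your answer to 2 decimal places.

9.00

Transitions are A↔G and C↔T; transversions are all other mismatches.
Transitions: 9. Transversions: 1.
R = 9/1 = 9.00.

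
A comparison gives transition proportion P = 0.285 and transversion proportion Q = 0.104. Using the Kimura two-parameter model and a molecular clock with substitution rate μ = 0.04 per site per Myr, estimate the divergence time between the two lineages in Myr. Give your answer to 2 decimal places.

Under the Kimura two-parameter model, d = −½ ln(1 − 2P − Q) − ¼ ln(1 − 2Q).
1 − 2P − Q = 0.326, giving −½ ln(0.326) = 0.560429.
1 − 2Q = 0.792, giving −¼ ln(0.792) = 0.058298.
d = 0.560429 + 0.058298 = 0.618727.
Under a molecular clock d = 2μt, so t = d/(2μ) = 0.618727 / (2 × 0.04) = 7.73 Myr.

7.73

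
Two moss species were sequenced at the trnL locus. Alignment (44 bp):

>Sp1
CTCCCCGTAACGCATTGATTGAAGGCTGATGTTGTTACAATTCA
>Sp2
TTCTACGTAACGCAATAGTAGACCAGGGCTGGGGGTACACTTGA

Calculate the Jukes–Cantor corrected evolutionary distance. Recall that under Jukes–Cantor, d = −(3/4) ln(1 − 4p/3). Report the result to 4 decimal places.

The sequences differ at 18 of 44 sites, so p = 18/44 ≈ 0.409091.
d = −(3/4) ln(1 − 4p/3) = −0.75 ln(1 − 0.545455) = −0.75 ln(0.454545)
  = −0.75 × (-0.788458) = 0.591344 substitutions/site.

0.5913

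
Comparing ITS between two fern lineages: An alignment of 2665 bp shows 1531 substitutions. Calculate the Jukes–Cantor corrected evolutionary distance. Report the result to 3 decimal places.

1.089

p = 1531/2665 ≈ 0.574484.
d = −(3/4) ln(1 − 4p/3) = −0.75 ln(1 − 0.765979) = −0.75 ln(0.234021)
  = −0.75 × (-1.452344) = 1.089258 substitutions/site.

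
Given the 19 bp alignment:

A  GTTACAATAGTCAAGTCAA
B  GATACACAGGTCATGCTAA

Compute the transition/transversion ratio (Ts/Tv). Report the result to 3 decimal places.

Transitions are A↔G and C↔T; transversions are all other mismatches.
Transitions: 3. Transversions: 4.
R = 3/4 = 0.750.

0.750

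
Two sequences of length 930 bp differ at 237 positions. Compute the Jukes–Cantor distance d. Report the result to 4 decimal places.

p = 237/930 ≈ 0.254839.
d = −(3/4) ln(1 − 4p/3) = −0.75 ln(1 − 0.339785) = −0.75 ln(0.660215)
  = −0.75 × (-0.415190) = 0.311393 substitutions/site.

0.3114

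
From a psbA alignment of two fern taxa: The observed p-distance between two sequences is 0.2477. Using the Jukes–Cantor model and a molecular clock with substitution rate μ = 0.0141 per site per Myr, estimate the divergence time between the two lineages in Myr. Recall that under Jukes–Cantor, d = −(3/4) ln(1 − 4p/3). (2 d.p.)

d = −(3/4) ln(1 − 4p/3) = −0.75 ln(1 − 0.330267) = −0.75 ln(0.669733)
  = −0.75 × (-0.400876) = 0.300657 substitutions/site.
Under a molecular clock d = 2μt, so t = d/(2μ) = 0.300657 / (2 × 0.0141) = 10.66 Myr.

10.66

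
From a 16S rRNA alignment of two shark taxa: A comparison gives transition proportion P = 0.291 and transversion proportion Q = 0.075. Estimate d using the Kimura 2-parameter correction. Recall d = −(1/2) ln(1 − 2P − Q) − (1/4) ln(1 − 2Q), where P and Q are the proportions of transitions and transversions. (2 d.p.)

Under the Kimura two-parameter model, d = −½ ln(1 − 2P − Q) − ¼ ln(1 − 2Q).
1 − 2P − Q = 0.343, giving −½ ln(0.343) = 0.535012.
1 − 2Q = 0.85, giving −¼ ln(0.85) = 0.040630.
d = 0.535012 + 0.040630 = 0.575642.

0.58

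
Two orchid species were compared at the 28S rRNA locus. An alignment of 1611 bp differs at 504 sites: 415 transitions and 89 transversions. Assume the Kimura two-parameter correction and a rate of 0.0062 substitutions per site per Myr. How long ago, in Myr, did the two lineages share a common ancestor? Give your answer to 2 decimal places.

P = 415/1611 ≈ 0.257604 and Q = 89/1611 ≈ 0.055245.
Under the Kimura two-parameter model, d = −½ ln(1 − 2P − Q) − ¼ ln(1 − 2Q).
1 − 2P − Q = 0.429547, giving −½ ln(0.429547) = 0.422512.
1 − 2Q = 0.88951, giving −¼ ln(0.88951) = 0.029271.
d = 0.422512 + 0.029271 = 0.451783.
Under a molecular clock d = 2μt, so t = d/(2μ) = 0.451783 / (2 × 0.0062) = 36.43 Myr.

36.43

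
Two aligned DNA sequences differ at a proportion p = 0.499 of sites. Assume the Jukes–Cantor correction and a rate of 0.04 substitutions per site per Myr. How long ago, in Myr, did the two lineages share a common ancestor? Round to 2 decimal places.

d = −(3/4) ln(1 − 4p/3) = −0.75 ln(1 − 0.665333) = −0.75 ln(0.334667)
  = −0.75 × (-1.094619) = 0.820964 substitutions/site.
Under a molecular clock d = 2μt, so t = d/(2μ) = 0.820964 / (2 × 0.04) = 10.26 Myr.

10.26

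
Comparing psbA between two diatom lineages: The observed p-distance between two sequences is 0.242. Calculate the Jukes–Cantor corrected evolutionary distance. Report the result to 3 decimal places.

d = −(3/4) ln(1 − 4p/3) = −0.75 ln(1 − 0.322667) = −0.75 ln(0.677333)
  = −0.75 × (-0.389592) = 0.292194 substitutions/site.

0.292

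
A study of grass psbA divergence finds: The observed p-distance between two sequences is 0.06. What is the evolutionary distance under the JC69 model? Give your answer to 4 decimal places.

0.0625

d = −(3/4) ln(1 − 4p/3) = −0.75 ln(1 − 0.08) = −0.75 ln(0.92)
  = −0.75 × (-0.083382) = 0.062537 substitutions/site.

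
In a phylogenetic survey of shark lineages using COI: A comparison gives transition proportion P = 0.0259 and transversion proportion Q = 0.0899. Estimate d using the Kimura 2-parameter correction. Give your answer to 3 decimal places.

Under the Kimura two-parameter model, d = −½ ln(1 − 2P − Q) − ¼ ln(1 − 2Q).
1 − 2P − Q = 0.8583, giving −½ ln(0.8583) = 0.076401.
1 − 2Q = 0.8202, giving −¼ ln(0.8202) = 0.049552.
d = 0.076401 + 0.049552 = 0.125953.

0.126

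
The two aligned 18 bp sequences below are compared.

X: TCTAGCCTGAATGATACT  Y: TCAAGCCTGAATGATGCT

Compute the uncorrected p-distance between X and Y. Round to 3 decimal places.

The sequences differ at 2 of 18 positions (sites 3, 16).
p = 2/18 = 0.111111… ≈ 0.111 (to 3 d.p.).

0.111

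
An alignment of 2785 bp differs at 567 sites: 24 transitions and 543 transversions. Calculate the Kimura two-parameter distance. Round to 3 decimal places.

0.243

P = 24/2785 ≈ 0.008618 and Q = 543/2785 ≈ 0.194973.
Under the Kimura two-parameter model, d = −½ ln(1 − 2P − Q) − ¼ ln(1 − 2Q).
1 − 2P − Q = 0.787791, giving −½ ln(0.787791) = 0.119261.
1 − 2Q = 0.610054, giving −¼ ln(0.610054) = 0.123552.
d = 0.119261 + 0.123552 = 0.242813.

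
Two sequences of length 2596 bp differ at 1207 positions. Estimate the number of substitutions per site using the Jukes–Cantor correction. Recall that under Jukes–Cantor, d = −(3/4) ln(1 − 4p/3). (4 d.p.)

p = 1207/2596 ≈ 0.464946.
d = −(3/4) ln(1 − 4p/3) = −0.75 ln(1 − 0.619928) = −0.75 ln(0.380072)
  = −0.75 × (-0.967395) = 0.725546 substitutions/site.

0.7255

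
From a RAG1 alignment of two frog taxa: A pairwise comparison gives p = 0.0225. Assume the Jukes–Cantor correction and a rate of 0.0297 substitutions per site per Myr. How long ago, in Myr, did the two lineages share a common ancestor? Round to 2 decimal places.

0.38

d = −(3/4) ln(1 − 4p/3) = −0.75 ln(1 − 0.03) = −0.75 ln(0.97)
  = −0.75 × (-0.030459) = 0.022844 substitutions/site.
Under a molecular clock d = 2μt, so t = d/(2μ) = 0.022844 / (2 × 0.0297) = 0.38 Myr.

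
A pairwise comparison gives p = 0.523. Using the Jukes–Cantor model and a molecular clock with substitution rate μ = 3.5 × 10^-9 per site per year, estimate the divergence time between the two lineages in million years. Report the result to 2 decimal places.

d = −(3/4) ln(1 − 4p/3) = −0.75 ln(1 − 0.697333) = −0.75 ln(0.302667)
  = −0.75 × (-1.195122) = 0.896342 substitutions/site.
Under a molecular clock d = 2μt, so t = d/(2μ) = 0.896342 / (2 × 3.5 × 10^-9) = 128.05 million years.

128.05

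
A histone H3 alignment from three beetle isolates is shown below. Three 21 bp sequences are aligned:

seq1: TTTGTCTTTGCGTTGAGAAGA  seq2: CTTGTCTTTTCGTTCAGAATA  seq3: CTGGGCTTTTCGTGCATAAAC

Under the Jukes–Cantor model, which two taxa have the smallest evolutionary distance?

seq1 and seq2

seq1–seq2: 4/21 differ, p = 0.190, d = 0.220.
seq1–seq3: 9/21 differ, p = 0.429, d = 0.635.
seq2–seq3: 6/21 differ, p = 0.286, d = 0.360.
The smallest distance is between seq1 and seq2.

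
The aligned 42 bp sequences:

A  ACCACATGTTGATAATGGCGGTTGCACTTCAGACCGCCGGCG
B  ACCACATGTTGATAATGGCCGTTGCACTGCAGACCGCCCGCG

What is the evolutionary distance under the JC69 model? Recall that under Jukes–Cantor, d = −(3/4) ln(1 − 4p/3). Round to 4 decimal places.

0.0751

The sequences differ at 3 of 42 sites (20, 29, 39), so p = 3/42 ≈ 0.071429.
d = −(3/4) ln(1 − 4p/3) = −0.75 ln(1 − 0.095239) = −0.75 ln(0.904761)
  = −0.75 × (-0.100084) = 0.075063 substitutions/site.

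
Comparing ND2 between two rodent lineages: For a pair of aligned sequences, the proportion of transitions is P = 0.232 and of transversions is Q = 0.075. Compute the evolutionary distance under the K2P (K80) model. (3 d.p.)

0.428

Under the Kimura two-parameter model, d = −½ ln(1 − 2P − Q) − ¼ ln(1 − 2Q).
1 − 2P − Q = 0.461, giving −½ ln(0.461) = 0.387179.
1 − 2Q = 0.85, giving −¼ ln(0.85) = 0.040630.
d = 0.387179 + 0.040630 = 0.427809.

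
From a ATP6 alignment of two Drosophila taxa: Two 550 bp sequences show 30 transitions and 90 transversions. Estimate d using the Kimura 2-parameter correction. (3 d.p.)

P = 30/550 ≈ 0.054545 and Q = 90/550 ≈ 0.163636.
Under the Kimura two-parameter model, d = −½ ln(1 − 2P − Q) − ¼ ln(1 − 2Q).
1 − 2P − Q = 0.727274, giving −½ ln(0.727274) = 0.159226.
1 − 2Q = 0.672728, giving −¼ ln(0.672728) = 0.099104.
d = 0.159226 + 0.099104 = 0.258330.

0.258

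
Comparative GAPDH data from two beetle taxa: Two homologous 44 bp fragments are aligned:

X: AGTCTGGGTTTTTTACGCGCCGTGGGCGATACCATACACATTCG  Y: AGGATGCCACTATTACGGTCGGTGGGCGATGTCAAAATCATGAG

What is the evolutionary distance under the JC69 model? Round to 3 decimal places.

0.543

The sequences differ at 17 of 44 sites, so p = 17/44 ≈ 0.386364.
d = −(3/4) ln(1 − 4p/3) = −0.75 ln(1 − 0.515152) = −0.75 ln(0.484848)
  = −0.75 × (-0.723920) = 0.542940 substitutions/site.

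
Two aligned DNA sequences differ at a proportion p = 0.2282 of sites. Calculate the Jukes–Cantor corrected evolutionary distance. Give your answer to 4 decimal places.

0.2721

d = −(3/4) ln(1 − 4p/3) = −0.75 ln(1 − 0.304267) = −0.75 ln(0.695733)
  = −0.75 × (-0.362789) = 0.272092 substitutions/site.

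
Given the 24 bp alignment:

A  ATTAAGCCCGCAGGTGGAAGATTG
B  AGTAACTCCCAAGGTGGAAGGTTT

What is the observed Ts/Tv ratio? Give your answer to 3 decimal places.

Transitions are A↔G and C↔T; transversions are all other mismatches.
Transitions: 2. Transversions: 5.
R = 2/5 = 0.400.

0.400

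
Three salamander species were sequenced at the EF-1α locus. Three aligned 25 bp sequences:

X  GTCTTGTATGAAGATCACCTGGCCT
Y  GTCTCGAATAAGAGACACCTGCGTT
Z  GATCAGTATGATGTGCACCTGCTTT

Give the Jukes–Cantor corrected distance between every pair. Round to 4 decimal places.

X–Y: 10/25 sites differ → p = 0.4, d = −0.75 ln(1 − 0.533333) = 0.571605 ≈ 0.5716.
X–Z: 10/25 sites differ → p = 0.4, d = −0.75 ln(1 − 0.533333) = 0.571605 ≈ 0.5716.
Y–Z: 11/25 sites differ → p = 0.44, d = −0.75 ln(1 − 0.586667) = 0.662626 ≈ 0.6626.

d(X,Y) = 0.5716, d(X,Z) = 0.5716, d(Y,Z) = 0.6626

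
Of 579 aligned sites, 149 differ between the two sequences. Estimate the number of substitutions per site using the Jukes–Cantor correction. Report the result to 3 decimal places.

0.315

p = 149/579 ≈ 0.25734.
d = −(3/4) ln(1 − 4p/3) = −0.75 ln(1 − 0.34312) = −0.75 ln(0.65688)
  = −0.75 × (-0.420254) = 0.315191 substitutions/site.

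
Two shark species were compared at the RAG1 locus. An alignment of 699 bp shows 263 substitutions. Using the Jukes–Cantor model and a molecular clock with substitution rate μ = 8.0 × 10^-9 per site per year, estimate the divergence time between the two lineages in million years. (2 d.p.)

32.65

p = 263/699 ≈ 0.376252.
d = −(3/4) ln(1 − 4p/3) = −0.75 ln(1 − 0.501669) = −0.75 ln(0.498331)
  = −0.75 × (-0.696491) = 0.522368 substitutions/site.
Under a molecular clock d = 2μt, so t = d/(2μ) = 0.522368 / (2 × 8.0 × 10^-9) = 32.65 million years.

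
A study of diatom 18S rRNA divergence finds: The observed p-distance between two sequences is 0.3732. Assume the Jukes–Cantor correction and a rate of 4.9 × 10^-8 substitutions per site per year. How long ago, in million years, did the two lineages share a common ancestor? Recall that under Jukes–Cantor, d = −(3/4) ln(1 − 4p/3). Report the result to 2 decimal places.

5.27

d = −(3/4) ln(1 − 4p/3) = −0.75 ln(1 − 0.4976) = −0.75 ln(0.5024)
  = −0.75 × (-0.688359) = 0.516269 substitutions/site.
Under a molecular clock d = 2μt, so t = d/(2μ) = 0.516269 / (2 × 4.9 × 10^-8) = 5.27 million years.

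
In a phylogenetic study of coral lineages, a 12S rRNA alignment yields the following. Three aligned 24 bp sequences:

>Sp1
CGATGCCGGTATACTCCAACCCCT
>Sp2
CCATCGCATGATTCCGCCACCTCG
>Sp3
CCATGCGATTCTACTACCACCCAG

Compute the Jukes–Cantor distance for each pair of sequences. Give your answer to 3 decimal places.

Sp1–Sp2: 12/24 sites differ → p = 0.5, d = −0.75 ln(1 − 0.666667) = 0.823960 ≈ 0.824.
Sp1–Sp3: 9/24 sites differ → p = 0.375, d = −0.75 ln(1 − 0.5) = 0.519860 ≈ 0.520.
Sp2–Sp3: 10/24 sites differ → p ≈ 0.416667, d = −0.75 ln(1 − 0.555556) = 0.608198 ≈ 0.608.

d(Sp1,Sp2) = 0.824, d(Sp1,Sp3) = 0.520, d(Sp2,Sp3) = 0.608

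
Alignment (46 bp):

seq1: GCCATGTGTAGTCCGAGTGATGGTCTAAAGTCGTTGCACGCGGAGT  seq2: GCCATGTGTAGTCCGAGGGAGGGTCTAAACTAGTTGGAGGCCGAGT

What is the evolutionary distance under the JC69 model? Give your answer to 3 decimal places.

0.170

The sequences differ at 7 of 46 sites (18, 21, 30, 32, 37, 39, 42), so p = 7/46 ≈ 0.152174.
d = −(3/4) ln(1 − 4p/3) = −0.75 ln(1 − 0.202899) = −0.75 ln(0.797101)
  = −0.75 × (-0.226774) = 0.170081 substitutions/site.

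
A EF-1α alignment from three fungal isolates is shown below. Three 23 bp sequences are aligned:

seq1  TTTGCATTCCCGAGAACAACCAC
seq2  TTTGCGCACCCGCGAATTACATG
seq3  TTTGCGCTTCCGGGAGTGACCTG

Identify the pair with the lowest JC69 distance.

seq1–seq2: 9/23 differ, p = 0.391, d = 0.553.
seq1–seq3: 9/23 differ, p = 0.391, d = 0.553.
seq2–seq3: 6/23 differ, p = 0.261, d = 0.321.
The smallest distance is between seq2 and seq3.

seq2 and seq3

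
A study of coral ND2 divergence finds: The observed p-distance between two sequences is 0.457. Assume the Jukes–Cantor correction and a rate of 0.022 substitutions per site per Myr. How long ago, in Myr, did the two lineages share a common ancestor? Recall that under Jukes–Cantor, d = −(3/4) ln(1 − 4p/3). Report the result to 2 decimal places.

d = −(3/4) ln(1 − 4p/3) = −0.75 ln(1 − 0.609333) = −0.75 ln(0.390667)
  = −0.75 × (-0.939900) = 0.704925 substitutions/site.
Under a molecular clock d = 2μt, so t = d/(2μ) = 0.704925 / (2 × 0.022) = 16.02 Myr.

16.02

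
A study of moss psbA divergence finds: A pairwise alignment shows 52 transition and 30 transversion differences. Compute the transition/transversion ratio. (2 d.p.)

1.73

R = 52/30 = 1.733333… ≈ 1.73 (to 2 d.p.).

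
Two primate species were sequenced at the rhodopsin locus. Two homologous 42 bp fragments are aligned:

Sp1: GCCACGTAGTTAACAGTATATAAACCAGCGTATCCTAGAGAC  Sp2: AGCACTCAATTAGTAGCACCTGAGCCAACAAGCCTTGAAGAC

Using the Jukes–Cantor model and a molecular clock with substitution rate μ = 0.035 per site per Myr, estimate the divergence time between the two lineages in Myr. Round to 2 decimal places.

The sequences differ at 20 of 42 sites, so p = 20/42 ≈ 0.47619.
d = −(3/4) ln(1 − 4p/3) = −0.75 ln(1 − 0.63492) = −0.75 ln(0.36508)
  = −0.75 × (-1.007639) = 0.755729 substitutions/site.
Under a molecular clock d = 2μt, so t = d/(2μ) = 0.755729 / (2 × 0.035) = 10.80 Myr.

10.80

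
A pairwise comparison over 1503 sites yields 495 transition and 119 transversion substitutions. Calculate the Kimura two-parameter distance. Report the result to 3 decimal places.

0.713

P = 495/1503 ≈ 0.329341 and Q = 119/1503 ≈ 0.079175.
Under the Kimura two-parameter model, d = −½ ln(1 − 2P − Q) − ¼ ln(1 − 2Q).
1 − 2P − Q = 0.262143, giving −½ ln(0.262143) = 0.669433.
1 − 2Q = 0.84165, giving −¼ ln(0.84165) = 0.043098.
d = 0.669433 + 0.043098 = 0.712531.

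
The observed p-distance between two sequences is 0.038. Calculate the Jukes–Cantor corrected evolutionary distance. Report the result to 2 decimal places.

d = −(3/4) ln(1 − 4p/3) = −0.75 ln(1 − 0.050667) = −0.75 ln(0.949333)
  = −0.75 × (-0.051996) = 0.038997 substitutions/site.

0.04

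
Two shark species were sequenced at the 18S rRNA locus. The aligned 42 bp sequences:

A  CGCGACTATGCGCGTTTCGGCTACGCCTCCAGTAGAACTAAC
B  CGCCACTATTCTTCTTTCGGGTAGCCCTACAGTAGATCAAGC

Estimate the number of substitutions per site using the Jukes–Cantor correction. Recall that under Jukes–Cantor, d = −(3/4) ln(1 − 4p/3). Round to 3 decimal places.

0.360

The sequences differ at 12 of 42 sites, so p = 12/42 ≈ 0.285714.
d = −(3/4) ln(1 − 4p/3) = −0.75 ln(1 − 0.380952) = −0.75 ln(0.619048)
  = −0.75 × (-0.479572) = 0.359679 substitutions/site.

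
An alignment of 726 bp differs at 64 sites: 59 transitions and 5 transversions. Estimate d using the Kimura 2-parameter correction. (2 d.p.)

0.10

P = 59/726 ≈ 0.081267 and Q = 5/726 ≈ 0.006887.
Under the Kimura two-parameter model, d = −½ ln(1 − 2P − Q) − ¼ ln(1 − 2Q).
1 − 2P − Q = 0.830579, giving −½ ln(0.830579) = 0.092816.
1 − 2Q = 0.986226, giving −¼ ln(0.986226) = 0.003467.
d = 0.092816 + 0.003467 = 0.096283.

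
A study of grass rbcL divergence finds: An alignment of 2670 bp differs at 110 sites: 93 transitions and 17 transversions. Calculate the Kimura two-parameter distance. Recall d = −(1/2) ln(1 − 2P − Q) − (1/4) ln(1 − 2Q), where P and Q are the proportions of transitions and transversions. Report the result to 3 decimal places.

0.043

P = 93/2670 ≈ 0.034831 and Q = 17/2670 ≈ 0.006367.
Under the Kimura two-parameter model, d = −½ ln(1 − 2P − Q) − ¼ ln(1 − 2Q).
1 − 2P − Q = 0.923971, giving −½ ln(0.923971) = 0.039537.
1 − 2Q = 0.987266, giving −¼ ln(0.987266) = 0.003204.
d = 0.039537 + 0.003204 = 0.042741.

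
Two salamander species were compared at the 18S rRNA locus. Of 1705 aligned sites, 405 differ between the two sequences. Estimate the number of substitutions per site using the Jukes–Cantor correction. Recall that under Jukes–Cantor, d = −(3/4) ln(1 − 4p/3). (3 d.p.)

p = 405/1705 ≈ 0.237537.
d = −(3/4) ln(1 − 4p/3) = −0.75 ln(1 − 0.316716) = −0.75 ln(0.683284)
  = −0.75 × (-0.380845) = 0.285634 substitutions/site.

0.286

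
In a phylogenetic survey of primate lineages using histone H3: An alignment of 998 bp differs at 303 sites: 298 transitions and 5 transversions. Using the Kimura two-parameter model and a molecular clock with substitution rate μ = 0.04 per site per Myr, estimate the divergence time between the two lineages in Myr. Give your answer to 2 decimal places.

P = 298/998 ≈ 0.298597 and Q = 5/998 ≈ 0.00501.
Under the Kimura two-parameter model, d = −½ ln(1 − 2P − Q) − ¼ ln(1 − 2Q).
1 − 2P − Q = 0.397796, giving −½ ln(0.397796) = 0.460908.
1 − 2Q = 0.98998, giving −¼ ln(0.98998) = 0.002518.
d = 0.460908 + 0.002518 = 0.463426.
Under a molecular clock d = 2μt, so t = d/(2μ) = 0.463426 / (2 × 0.04) = 5.79 Myr.

5.79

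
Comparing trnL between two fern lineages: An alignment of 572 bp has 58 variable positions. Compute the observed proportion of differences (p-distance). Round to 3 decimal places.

0.101

p = 58/572 = 0.101398… ≈ 0.101 (to 3 d.p.).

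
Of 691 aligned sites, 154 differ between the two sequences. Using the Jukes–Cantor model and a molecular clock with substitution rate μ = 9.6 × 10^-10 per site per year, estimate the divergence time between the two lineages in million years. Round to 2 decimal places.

p = 154/691 ≈ 0.222865.
d = −(3/4) ln(1 − 4p/3) = −0.75 ln(1 − 0.297153) = −0.75 ln(0.702847)
  = −0.75 × (-0.352616) = 0.264462 substitutions/site.
Under a molecular clock d = 2μt, so t = d/(2μ) = 0.264462 / (2 × 9.6 × 10^-10) = 137.74 million years.

137.74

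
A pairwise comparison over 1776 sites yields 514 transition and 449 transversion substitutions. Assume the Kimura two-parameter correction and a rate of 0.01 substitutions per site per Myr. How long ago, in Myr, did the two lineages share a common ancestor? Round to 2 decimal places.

53.35

P = 514/1776 ≈ 0.289414 and Q = 449/1776 ≈ 0.252815.
Under the Kimura two-parameter model, d = −½ ln(1 − 2P − Q) − ¼ ln(1 − 2Q).
1 − 2P − Q = 0.168357, giving −½ ln(0.168357) = 0.890834.
1 − 2Q = 0.49437, giving −¼ ln(0.49437) = 0.176118.
d = 0.890834 + 0.176118 = 1.066952.
Under a molecular clock d = 2μt, so t = d/(2μ) = 1.066952 / (2 × 0.01) = 53.35 Myr.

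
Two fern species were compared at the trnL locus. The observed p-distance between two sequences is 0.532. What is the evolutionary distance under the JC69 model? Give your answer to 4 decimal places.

d = −(3/4) ln(1 − 4p/3) = −0.75 ln(1 − 0.709333) = −0.75 ln(0.290667)
  = −0.75 × (-1.235577) = 0.926683 substitutions/site.

0.9267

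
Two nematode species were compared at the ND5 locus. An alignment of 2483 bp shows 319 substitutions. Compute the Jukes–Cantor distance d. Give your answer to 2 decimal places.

p = 319/2483 ≈ 0.128474.
d = −(3/4) ln(1 − 4p/3) = −0.75 ln(1 − 0.171299) = −0.75 ln(0.828701)
  = −0.75 × (-0.187896) = 0.140922 substitutions/site.

0.14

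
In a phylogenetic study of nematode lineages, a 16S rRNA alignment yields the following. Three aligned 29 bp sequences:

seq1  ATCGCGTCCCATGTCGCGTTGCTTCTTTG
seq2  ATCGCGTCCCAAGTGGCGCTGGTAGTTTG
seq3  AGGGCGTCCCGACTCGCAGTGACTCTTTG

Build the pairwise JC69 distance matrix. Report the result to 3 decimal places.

d(seq1,seq2) = 0.242, d(seq1,seq3) = 0.401, d(seq2,seq3) = 0.529

seq1–seq2: 6/29 sites differ → p ≈ 0.206897, d = −0.75 ln(1 − 0.275863) = 0.242081 ≈ 0.242.
seq1–seq3: 9/29 sites differ → p ≈ 0.310345, d = −0.75 ln(1 − 0.413793) = 0.400562 ≈ 0.401.
seq2–seq3: 11/29 sites differ → p ≈ 0.37931, d = −0.75 ln(1 − 0.505747) = 0.528531 ≈ 0.529.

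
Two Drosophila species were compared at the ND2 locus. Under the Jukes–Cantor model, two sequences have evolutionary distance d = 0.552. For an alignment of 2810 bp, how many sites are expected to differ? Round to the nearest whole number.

Invert JC69: p = (3/4)(1 − e^(−4d/3)) = 0.75 × (1 − e^(-0.736)) = 0.75 × (1 − 0.479026) = 0.390731.
Expected differing sites = pL ≈ 0.390731 × 2810 = 1097.95411 ≈ 1098.

1098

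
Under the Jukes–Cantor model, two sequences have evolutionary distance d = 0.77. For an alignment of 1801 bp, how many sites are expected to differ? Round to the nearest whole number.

Invert JC69: p = (3/4)(1 − e^(−4d/3)) = 0.75 × (1 − e^(-1.026667)) = 0.75 × (1 − 0.358199) = 0.481351.
Expected differing sites = pL ≈ 0.481351 × 1801 = 866.913151 ≈ 867.

867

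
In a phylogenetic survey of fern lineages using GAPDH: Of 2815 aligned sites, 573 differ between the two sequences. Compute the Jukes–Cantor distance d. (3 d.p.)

p = 573/2815 ≈ 0.203552.
d = −(3/4) ln(1 − 4p/3) = −0.75 ln(1 − 0.271403) = −0.75 ln(0.728597)
  = −0.75 × (-0.316635) = 0.237476 substitutions/site.

0.237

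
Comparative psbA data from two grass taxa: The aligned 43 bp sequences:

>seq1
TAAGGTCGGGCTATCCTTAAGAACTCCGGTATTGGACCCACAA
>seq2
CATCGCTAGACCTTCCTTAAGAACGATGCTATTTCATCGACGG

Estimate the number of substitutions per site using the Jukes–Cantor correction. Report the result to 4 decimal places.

0.6671

The sequences differ at 19 of 43 sites, so p = 19/43 ≈ 0.44186.
d = −(3/4) ln(1 − 4p/3) = −0.75 ln(1 − 0.589147) = −0.75 ln(0.410853)
  = −0.75 × (-0.889520) = 0.667140 substitutions/site.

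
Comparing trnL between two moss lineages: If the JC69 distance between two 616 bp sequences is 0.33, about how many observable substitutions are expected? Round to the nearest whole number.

164

Invert JC69: p = (3/4)(1 − e^(−4d/3)) = 0.75 × (1 − e^(-0.44)) = 0.75 × (1 − 0.644036) = 0.266973.
Expected differing sites = pL ≈ 0.266973 × 616 = 164.455368 ≈ 164.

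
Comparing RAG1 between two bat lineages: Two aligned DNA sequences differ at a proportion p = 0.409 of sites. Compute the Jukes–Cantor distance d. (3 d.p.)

d = −(3/4) ln(1 − 4p/3) = −0.75 ln(1 − 0.545333) = −0.75 ln(0.454667)
  = −0.75 × (-0.788190) = 0.591143 substitutions/site.

0.591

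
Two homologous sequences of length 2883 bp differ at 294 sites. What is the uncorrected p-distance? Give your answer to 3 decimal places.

0.102

p = 294/2883 = 0.101977… ≈ 0.102 (to 3 d.p.).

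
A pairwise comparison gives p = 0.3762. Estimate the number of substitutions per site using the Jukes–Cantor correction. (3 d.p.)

0.522

d = −(3/4) ln(1 − 4p/3) = −0.75 ln(1 − 0.5016) = −0.75 ln(0.4984)
  = −0.75 × (-0.696352) = 0.522264 substitutions/site.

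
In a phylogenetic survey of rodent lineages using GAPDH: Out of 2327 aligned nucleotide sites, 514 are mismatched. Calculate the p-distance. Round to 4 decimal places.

0.2209

p = 514/2327 = 0.220885… ≈ 0.2209 (to 4 d.p.).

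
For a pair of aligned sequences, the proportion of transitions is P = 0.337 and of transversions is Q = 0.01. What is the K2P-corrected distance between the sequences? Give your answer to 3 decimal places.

Under the Kimura two-parameter model, d = −½ ln(1 − 2P − Q) − ¼ ln(1 − 2Q).
1 − 2P − Q = 0.316, giving −½ ln(0.316) = 0.576007.
1 − 2Q = 0.98, giving −¼ ln(0.98) = 0.005051.
d = 0.576007 + 0.005051 = 0.581058.

0.581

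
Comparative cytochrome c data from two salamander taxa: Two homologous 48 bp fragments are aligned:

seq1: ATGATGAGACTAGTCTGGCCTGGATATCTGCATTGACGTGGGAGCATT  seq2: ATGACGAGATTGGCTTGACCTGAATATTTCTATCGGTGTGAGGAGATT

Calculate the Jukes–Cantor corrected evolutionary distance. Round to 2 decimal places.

0.48

The sequences differ at 17 of 48 sites, so p = 17/48 ≈ 0.354167.
d = −(3/4) ln(1 − 4p/3) = −0.75 ln(1 − 0.472223) = −0.75 ln(0.527777)
  = −0.75 × (-0.639081) = 0.479311 substitutions/site.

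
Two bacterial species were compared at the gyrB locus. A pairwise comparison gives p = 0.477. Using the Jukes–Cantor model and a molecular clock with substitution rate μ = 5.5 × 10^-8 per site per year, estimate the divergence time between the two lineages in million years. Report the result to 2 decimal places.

d = −(3/4) ln(1 − 4p/3) = −0.75 ln(1 − 0.636) = −0.75 ln(0.364)
  = −0.75 × (-1.010601) = 0.757951 substitutions/site.
Under a molecular clock d = 2μt, so t = d/(2μ) = 0.757951 / (2 × 5.5 × 10^-8) = 6.89 million years.

6.89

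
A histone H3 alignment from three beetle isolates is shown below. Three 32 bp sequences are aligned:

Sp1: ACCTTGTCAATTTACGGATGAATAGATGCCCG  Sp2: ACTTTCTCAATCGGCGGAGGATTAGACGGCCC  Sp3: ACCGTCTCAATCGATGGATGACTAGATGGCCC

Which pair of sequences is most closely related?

Sp1–Sp2: 10/32 differ, p = 0.313, d = 0.404.
Sp1–Sp3: 8/32 differ, p = 0.250, d = 0.304.
Sp2–Sp3: 7/32 differ, p = 0.219, d = 0.259.
The smallest distance is between Sp2 and Sp3.

Sp2 and Sp3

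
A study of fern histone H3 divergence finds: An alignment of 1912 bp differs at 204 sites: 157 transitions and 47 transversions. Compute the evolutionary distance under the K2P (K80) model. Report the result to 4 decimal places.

0.1172

P = 157/1912 ≈ 0.082113 and Q = 47/1912 ≈ 0.024582.
Under the Kimura two-parameter model, d = −½ ln(1 − 2P − Q) − ¼ ln(1 − 2Q).
1 − 2P − Q = 0.811192, giving −½ ln(0.811192) = 0.104625.
1 − 2Q = 0.950836, giving −¼ ln(0.950836) = 0.012603.
d = 0.104625 + 0.012603 = 0.117228.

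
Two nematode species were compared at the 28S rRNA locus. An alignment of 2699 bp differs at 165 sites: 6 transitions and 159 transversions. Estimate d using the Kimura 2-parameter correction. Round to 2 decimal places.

0.06

P = 6/2699 ≈ 0.002223 and Q = 159/2699 ≈ 0.058911.
Under the Kimura two-parameter model, d = −½ ln(1 − 2P − Q) − ¼ ln(1 − 2Q).
1 − 2P − Q = 0.936643, giving −½ ln(0.936643) = 0.032727.
1 − 2Q = 0.882178, giving −¼ ln(0.882178) = 0.031340.
d = 0.032727 + 0.031340 = 0.064067.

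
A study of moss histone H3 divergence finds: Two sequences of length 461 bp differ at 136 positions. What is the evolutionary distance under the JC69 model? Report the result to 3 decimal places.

0.375

p = 136/461 ≈ 0.295011.
d = −(3/4) ln(1 − 4p/3) = −0.75 ln(1 − 0.393348) = −0.75 ln(0.606652)
  = −0.75 × (-0.499800) = 0.374850 substitutions/site.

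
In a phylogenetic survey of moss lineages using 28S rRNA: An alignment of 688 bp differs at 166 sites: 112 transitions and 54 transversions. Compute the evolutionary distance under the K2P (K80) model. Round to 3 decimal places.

0.302

P = 112/688 ≈ 0.162791 and Q = 54/688 ≈ 0.078488.
Under the Kimura two-parameter model, d = −½ ln(1 − 2P − Q) − ¼ ln(1 − 2Q).
1 − 2P − Q = 0.59593, giving −½ ln(0.59593) = 0.258816.
1 − 2Q = 0.843024, giving −¼ ln(0.843024) = 0.042690.
d = 0.258816 + 0.042690 = 0.301506.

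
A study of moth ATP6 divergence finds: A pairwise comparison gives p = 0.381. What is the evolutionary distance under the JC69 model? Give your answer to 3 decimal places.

d = −(3/4) ln(1 − 4p/3) = −0.75 ln(1 − 0.508) = −0.75 ln(0.492)
  = −0.75 × (-0.709277) = 0.531958 substitutions/site.

0.532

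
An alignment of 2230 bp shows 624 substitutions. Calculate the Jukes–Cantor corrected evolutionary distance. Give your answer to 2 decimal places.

0.35

p = 624/2230 ≈ 0.279821.
d = −(3/4) ln(1 − 4p/3) = −0.75 ln(1 − 0.373095) = −0.75 ln(0.626905)
  = −0.75 × (-0.466960) = 0.350220 substitutions/site.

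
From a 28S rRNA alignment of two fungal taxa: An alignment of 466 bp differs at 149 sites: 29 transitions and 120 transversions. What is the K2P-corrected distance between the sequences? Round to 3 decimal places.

P = 29/466 ≈ 0.062232 and Q = 120/466 ≈ 0.257511.
Under the Kimura two-parameter model, d = −½ ln(1 − 2P − Q) − ¼ ln(1 − 2Q).
1 − 2P − Q = 0.618025, giving −½ ln(0.618025) = 0.240613.
1 − 2Q = 0.484978, giving −¼ ln(0.484978) = 0.180913.
d = 0.240613 + 0.180913 = 0.421526.

0.422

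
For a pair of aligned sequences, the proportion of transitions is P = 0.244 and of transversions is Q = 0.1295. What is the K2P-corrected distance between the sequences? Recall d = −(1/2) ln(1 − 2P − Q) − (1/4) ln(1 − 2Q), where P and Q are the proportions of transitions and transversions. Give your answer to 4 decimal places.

Under the Kimura two-parameter model, d = −½ ln(1 − 2P − Q) − ¼ ln(1 − 2Q).
1 − 2P − Q = 0.3825, giving −½ ln(0.3825) = 0.480513.
1 − 2Q = 0.741, giving −¼ ln(0.741) = 0.074939.
d = 0.480513 + 0.074939 = 0.555452.

0.5555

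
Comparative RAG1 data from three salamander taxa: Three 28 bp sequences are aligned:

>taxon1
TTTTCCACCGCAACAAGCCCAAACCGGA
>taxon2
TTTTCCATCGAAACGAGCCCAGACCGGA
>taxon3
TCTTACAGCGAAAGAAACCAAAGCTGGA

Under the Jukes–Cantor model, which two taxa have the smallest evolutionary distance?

taxon1 and taxon2

taxon1–taxon2: 4/28 differ, p = 0.143, d = 0.158.
taxon1–taxon3: 9/28 differ, p = 0.321, d = 0.420.
taxon2–taxon3: 10/28 differ, p = 0.357, d = 0.485.
The smallest distance is between taxon1 and taxon2.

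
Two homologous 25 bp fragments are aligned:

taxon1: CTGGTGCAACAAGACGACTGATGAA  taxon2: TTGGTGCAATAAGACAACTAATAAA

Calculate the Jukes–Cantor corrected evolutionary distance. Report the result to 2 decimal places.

0.23

The sequences differ at 5 of 25 sites (1, 10, 16, 20, 23), so p = 5/25 = 0.2.
d = −(3/4) ln(1 − 4p/3) = −0.75 ln(1 − 0.266667) = −0.75 ln(0.733333)
  = −0.75 × (-0.310155) = 0.232616 substitutions/site.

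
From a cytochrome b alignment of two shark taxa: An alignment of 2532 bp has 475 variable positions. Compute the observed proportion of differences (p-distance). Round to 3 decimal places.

p = 475/2532 = 0.187598… ≈ 0.188 (to 3 d.p.).

0.188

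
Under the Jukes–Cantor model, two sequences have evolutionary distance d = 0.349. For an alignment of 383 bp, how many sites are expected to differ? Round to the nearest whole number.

107

Invert JC69: p = (3/4)(1 − e^(−4d/3)) = 0.75 × (1 − e^(-0.465333)) = 0.75 × (1 − 0.627926) = 0.279056.
Expected differing sites = pL ≈ 0.279056 × 383 = 106.878448 ≈ 107.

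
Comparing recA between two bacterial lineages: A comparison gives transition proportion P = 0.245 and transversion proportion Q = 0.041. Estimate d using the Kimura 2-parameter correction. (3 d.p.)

0.400

Under the Kimura two-parameter model, d = −½ ln(1 − 2P − Q) − ¼ ln(1 − 2Q).
1 − 2P − Q = 0.469, giving −½ ln(0.469) = 0.378576.
1 − 2Q = 0.918, giving −¼ ln(0.918) = 0.021389.
d = 0.378576 + 0.021389 = 0.399965.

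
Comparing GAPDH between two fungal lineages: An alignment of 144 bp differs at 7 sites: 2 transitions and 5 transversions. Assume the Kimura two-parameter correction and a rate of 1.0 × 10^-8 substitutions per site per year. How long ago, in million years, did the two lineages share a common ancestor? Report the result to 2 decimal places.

2.51

P = 2/144 ≈ 0.013889 and Q = 5/144 ≈ 0.034722.
Under the Kimura two-parameter model, d = −½ ln(1 − 2P − Q) − ¼ ln(1 − 2Q).
1 − 2P − Q = 0.9375, giving −½ ln(0.9375) = 0.032269.
1 − 2Q = 0.930556, giving −¼ ln(0.930556) = 0.017993.
d = 0.032269 + 0.017993 = 0.050262.
Under a molecular clock d = 2μt, so t = d/(2μ) = 0.050262 / (2 × 1.0 × 10^-8) = 2.51 million years.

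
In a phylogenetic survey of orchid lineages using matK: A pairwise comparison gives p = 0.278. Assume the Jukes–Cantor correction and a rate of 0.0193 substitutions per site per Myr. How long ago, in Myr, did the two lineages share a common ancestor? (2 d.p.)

9.00

d = −(3/4) ln(1 − 4p/3) = −0.75 ln(1 − 0.370667) = −0.75 ln(0.629333)
  = −0.75 × (-0.463095) = 0.347321 substitutions/site.
Under a molecular clock d = 2μt, so t = d/(2μ) = 0.347321 / (2 × 0.0193) = 9.00 Myr.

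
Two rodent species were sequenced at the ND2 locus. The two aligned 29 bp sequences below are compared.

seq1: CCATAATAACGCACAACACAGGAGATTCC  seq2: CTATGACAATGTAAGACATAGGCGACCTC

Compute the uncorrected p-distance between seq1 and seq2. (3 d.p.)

The sequences differ at 12 of 29 positions.
p = 12/29 = 0.413793… ≈ 0.414 (to 3 d.p.).

0.414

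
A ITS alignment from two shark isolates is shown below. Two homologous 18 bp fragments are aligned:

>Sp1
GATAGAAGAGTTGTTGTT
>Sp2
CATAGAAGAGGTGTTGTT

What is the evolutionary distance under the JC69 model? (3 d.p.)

0.120

The sequences differ at 2 of 18 sites (1, 11), so p = 2/18 ≈ 0.111111.
d = −(3/4) ln(1 − 4p/3) = −0.75 ln(1 − 0.148148) = −0.75 ln(0.851852)
  = −0.75 × (-0.160342) = 0.120257 substitutions/site.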